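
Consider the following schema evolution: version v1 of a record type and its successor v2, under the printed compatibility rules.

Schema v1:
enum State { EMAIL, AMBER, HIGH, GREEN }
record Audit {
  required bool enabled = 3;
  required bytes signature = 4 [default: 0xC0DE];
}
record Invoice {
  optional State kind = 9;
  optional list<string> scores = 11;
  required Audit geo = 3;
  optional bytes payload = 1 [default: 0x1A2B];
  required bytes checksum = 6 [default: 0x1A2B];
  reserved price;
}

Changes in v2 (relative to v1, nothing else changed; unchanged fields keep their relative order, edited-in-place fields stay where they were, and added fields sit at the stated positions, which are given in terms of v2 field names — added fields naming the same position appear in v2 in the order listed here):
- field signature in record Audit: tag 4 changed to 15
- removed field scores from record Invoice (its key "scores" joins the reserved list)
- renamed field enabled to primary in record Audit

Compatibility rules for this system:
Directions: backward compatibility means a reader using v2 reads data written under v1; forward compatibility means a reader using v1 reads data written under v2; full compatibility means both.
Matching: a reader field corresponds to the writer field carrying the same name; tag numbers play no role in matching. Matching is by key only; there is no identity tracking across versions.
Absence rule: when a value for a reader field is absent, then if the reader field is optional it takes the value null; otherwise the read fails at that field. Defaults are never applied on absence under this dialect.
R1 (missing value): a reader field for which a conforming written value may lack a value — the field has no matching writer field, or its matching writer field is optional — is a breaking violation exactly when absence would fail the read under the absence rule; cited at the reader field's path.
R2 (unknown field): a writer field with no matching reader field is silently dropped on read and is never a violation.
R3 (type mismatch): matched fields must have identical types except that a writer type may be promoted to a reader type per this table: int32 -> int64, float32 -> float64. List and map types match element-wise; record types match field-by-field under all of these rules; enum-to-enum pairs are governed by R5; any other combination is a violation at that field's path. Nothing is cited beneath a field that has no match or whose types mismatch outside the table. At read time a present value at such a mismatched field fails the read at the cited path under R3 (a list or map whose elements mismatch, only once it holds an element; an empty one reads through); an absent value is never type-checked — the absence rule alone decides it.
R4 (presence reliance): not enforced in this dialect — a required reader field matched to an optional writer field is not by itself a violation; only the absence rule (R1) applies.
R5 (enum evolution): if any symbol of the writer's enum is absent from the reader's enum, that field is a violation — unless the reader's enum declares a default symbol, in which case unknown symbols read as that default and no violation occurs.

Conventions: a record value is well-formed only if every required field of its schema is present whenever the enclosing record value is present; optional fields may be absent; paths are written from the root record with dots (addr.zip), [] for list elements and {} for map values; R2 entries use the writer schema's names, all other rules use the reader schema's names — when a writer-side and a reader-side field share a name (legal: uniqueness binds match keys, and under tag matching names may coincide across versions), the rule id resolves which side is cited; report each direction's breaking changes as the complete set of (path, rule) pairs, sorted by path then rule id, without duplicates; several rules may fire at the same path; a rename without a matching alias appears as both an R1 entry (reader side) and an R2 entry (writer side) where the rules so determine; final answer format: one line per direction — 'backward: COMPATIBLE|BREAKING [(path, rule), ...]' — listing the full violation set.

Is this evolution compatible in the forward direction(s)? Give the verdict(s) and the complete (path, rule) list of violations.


in Invoice below, arrows point writer -> reader
forward for Invoice (reader v1, writer v2):
  kind: State -> State, writer optional; from kind
  scores: no writer match
  geo: Audit -> Audit, writer required; from geo
  payload: bytes -> bytes, writer optional; from payload
  checksum: bytes -> bytes, writer required; from checksum
  geo.enabled: no writer match
  geo.signature: bytes -> bytes, writer required; from geo.signature
  leftover writer field: geo.primary
  violation R1 at geo.enabled
  forward on Invoice therefore BREAKING (1)
diffs on Invoice not affecting the asked answer:
  field signature in record Audit: tag 4 changed to 15 -> fires no rule on Invoice, leaving the asked answer as it is
  removed field scores from record Invoice (its key "scores" joins the reserved list) -> fires no rule on Invoice, leaving the asked answer as it is

forward: BREAKING [(geo.enabled, R1)]


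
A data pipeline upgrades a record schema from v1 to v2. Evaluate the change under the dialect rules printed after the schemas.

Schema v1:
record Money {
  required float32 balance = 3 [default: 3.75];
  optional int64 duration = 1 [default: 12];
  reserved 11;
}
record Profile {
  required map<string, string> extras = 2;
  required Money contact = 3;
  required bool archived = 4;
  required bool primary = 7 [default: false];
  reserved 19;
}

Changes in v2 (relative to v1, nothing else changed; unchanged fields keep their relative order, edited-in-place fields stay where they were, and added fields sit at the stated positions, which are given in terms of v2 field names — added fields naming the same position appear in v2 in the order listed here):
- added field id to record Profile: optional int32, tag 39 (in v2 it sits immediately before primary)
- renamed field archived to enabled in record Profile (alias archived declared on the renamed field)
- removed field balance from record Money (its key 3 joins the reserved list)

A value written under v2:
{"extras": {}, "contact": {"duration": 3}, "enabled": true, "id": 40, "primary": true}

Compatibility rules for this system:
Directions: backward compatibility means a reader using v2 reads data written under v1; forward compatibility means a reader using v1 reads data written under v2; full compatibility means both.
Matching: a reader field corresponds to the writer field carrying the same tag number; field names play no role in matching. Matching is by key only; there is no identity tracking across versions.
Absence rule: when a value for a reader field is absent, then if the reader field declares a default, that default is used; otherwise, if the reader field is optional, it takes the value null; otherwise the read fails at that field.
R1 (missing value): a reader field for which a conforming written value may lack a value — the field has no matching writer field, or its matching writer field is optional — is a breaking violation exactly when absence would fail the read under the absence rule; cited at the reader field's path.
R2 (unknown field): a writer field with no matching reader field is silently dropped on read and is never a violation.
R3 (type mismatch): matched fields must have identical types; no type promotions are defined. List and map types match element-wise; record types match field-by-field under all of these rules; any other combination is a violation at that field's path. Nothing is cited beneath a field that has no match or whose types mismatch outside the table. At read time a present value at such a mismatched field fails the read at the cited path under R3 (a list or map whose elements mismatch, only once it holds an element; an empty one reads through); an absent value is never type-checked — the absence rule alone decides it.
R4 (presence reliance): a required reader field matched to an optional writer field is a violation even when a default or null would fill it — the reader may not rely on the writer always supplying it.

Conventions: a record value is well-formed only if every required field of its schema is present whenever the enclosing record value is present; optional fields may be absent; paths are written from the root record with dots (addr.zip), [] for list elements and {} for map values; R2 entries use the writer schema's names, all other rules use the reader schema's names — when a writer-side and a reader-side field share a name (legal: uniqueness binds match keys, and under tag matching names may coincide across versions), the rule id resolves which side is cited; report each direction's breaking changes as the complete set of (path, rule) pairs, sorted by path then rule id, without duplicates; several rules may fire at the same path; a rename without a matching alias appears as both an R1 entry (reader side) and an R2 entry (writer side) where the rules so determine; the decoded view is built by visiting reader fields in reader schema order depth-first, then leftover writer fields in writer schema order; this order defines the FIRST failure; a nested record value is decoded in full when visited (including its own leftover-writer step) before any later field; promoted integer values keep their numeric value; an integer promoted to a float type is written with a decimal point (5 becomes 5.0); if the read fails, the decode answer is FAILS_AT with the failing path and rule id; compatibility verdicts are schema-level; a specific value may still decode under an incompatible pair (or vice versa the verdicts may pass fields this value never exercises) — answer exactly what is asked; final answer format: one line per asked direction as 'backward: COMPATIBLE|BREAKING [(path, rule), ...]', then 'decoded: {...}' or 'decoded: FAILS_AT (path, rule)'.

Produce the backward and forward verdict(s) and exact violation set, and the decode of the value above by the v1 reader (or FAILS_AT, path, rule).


backward: COMPATIBLE []; forward: COMPATIBLE []; decoded: {"extras": {}, "contact": {"balance": 3.75, "duration": 3}, "archived": true, "primary": true}

the writer's type comes first in each Profile pair
checking backward for Profile: reader v2 against writer v1:
  map<string, string> -> map<string, string>, writer required: extras aligns to extras
  Money -> Money, writer required: contact aligns to contact
  bool -> bool, writer required: enabled aligns to archived
  no writer field matches reader id
  bool -> bool, writer required: primary aligns to primary
  int64 -> int64, writer optional: contact.duration aligns to contact.duration
  contact.balance (writer side), unknown to reader
  => backward verdict for Profile: COMPATIBLE, no violations
checking forward for Profile: reader v1 against writer v2:
  map<string, string> -> map<string, string>, writer required: extras aligns to extras
  Money -> Money, writer required: contact aligns to contact
  bool -> bool, writer required: archived aligns to enabled
  bool -> bool, writer required: primary aligns to primary
  id (writer side), unknown to reader
  no writer field matches reader contact.balance
  int64 -> int64, writer optional: contact.duration aligns to contact.duration
  => forward verdict for Profile: COMPATIBLE, no violations
migrating the Profile value to v1:
  extras := {}
  contact.balance := 3.75 (absent -> default)
  contact.duration := 3
  archived := true (from writer enabled)
  primary := true
  writer id: unknown -> dropped
  => decoded: {"extras": {}, "contact": {"balance": 3.75, "duration": 3}, "archived": true, "primary": true}


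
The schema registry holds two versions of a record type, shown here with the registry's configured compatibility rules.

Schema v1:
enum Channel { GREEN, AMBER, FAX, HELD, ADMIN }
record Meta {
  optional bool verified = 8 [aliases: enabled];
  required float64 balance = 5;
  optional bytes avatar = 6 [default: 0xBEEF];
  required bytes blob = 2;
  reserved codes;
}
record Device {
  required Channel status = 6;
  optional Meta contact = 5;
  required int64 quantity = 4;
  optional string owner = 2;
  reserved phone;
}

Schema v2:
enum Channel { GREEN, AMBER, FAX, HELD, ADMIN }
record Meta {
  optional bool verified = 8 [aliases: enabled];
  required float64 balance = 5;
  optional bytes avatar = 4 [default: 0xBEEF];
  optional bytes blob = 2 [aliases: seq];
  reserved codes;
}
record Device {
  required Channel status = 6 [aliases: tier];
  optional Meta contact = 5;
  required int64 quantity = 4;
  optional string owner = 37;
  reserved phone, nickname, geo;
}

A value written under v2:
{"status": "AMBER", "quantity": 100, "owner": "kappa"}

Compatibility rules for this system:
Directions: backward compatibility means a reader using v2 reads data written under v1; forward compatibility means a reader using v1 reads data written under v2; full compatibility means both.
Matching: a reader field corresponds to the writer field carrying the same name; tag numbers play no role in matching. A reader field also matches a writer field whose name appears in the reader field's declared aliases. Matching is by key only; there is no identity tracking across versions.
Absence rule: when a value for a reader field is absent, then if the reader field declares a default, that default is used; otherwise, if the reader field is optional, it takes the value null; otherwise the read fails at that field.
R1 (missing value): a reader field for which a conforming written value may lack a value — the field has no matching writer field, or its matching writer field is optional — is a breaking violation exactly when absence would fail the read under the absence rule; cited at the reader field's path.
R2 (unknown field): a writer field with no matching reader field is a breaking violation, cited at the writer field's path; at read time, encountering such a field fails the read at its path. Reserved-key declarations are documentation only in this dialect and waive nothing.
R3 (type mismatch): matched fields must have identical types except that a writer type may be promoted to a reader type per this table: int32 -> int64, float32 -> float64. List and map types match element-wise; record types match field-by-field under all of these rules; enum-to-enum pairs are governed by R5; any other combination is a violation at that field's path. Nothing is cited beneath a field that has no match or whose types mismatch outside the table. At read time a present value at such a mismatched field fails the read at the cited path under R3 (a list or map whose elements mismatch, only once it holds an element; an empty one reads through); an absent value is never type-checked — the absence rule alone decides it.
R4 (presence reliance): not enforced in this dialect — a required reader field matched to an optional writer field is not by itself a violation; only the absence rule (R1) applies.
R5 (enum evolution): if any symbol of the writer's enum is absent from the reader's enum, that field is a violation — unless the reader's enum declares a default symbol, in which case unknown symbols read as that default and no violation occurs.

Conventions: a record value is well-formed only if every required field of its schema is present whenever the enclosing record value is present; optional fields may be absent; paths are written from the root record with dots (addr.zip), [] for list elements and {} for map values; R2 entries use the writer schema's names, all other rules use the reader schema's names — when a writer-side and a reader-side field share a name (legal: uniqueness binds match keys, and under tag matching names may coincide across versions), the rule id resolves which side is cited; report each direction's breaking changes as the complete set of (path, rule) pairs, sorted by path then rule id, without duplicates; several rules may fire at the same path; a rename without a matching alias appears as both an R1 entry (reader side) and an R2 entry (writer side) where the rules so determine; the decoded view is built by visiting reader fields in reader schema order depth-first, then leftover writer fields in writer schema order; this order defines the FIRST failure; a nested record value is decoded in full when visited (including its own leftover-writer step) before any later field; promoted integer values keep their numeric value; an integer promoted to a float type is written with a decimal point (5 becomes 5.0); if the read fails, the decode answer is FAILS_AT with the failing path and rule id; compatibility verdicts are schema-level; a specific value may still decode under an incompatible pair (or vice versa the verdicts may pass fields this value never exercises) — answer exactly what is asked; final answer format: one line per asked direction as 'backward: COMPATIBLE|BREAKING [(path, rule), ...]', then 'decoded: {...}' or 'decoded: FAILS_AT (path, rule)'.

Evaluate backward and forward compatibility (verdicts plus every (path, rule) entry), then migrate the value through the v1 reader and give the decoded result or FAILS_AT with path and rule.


arrows below run writer -> reader for Device
backward pass over Device, reader schema v2, writer schema v1:
  status: paired with writer status (Channel -> Channel; writer required)
  contact: paired with writer contact (Meta -> Meta; writer optional)
  quantity: paired with writer quantity (int64 -> int64; writer required)
  owner: paired with writer owner (string -> string; writer optional)
  contact.verified: paired with writer contact.verified (bool -> bool; writer optional)
  contact.balance: paired with writer contact.balance (float64 -> float64; writer required)
  contact.avatar: paired with writer contact.avatar (bytes -> bytes; writer optional)
  contact.blob: paired with writer contact.blob (bytes -> bytes; writer required)
  => backward verdict for Device: COMPATIBLE, no violations
forward pass over Device, reader schema v1, writer schema v2:
  status: paired with writer status (Channel -> Channel; writer required)
  contact: paired with writer contact (Meta -> Meta; writer optional)
  quantity: paired with writer quantity (int64 -> int64; writer required)
  owner: paired with writer owner (string -> string; writer optional)
  contact.verified: paired with writer contact.verified (bool -> bool; writer optional)
  contact.balance: paired with writer contact.balance (float64 -> float64; writer required)
  contact.avatar: paired with writer contact.avatar (bytes -> bytes; writer optional)
  contact.blob: paired with writer contact.blob (bytes -> bytes; writer optional)
  breaking: (contact.blob, R1)
  => 1 violation(s): forward is BREAKING for Device
decode (reader v1):
  status := "AMBER"
  contact := null (not supplied -> null)
  quantity := 100
  owner := "kappa"
  => decoded: {"status": "AMBER", "contact": null, "quantity": 100, "owner": "kappa"}

backward: COMPATIBLE []; forward: BREAKING [(contact.blob, R1)]; decoded: {"status": "AMBER", "contact": null, "quantity": 100, "owner": "kappa"}


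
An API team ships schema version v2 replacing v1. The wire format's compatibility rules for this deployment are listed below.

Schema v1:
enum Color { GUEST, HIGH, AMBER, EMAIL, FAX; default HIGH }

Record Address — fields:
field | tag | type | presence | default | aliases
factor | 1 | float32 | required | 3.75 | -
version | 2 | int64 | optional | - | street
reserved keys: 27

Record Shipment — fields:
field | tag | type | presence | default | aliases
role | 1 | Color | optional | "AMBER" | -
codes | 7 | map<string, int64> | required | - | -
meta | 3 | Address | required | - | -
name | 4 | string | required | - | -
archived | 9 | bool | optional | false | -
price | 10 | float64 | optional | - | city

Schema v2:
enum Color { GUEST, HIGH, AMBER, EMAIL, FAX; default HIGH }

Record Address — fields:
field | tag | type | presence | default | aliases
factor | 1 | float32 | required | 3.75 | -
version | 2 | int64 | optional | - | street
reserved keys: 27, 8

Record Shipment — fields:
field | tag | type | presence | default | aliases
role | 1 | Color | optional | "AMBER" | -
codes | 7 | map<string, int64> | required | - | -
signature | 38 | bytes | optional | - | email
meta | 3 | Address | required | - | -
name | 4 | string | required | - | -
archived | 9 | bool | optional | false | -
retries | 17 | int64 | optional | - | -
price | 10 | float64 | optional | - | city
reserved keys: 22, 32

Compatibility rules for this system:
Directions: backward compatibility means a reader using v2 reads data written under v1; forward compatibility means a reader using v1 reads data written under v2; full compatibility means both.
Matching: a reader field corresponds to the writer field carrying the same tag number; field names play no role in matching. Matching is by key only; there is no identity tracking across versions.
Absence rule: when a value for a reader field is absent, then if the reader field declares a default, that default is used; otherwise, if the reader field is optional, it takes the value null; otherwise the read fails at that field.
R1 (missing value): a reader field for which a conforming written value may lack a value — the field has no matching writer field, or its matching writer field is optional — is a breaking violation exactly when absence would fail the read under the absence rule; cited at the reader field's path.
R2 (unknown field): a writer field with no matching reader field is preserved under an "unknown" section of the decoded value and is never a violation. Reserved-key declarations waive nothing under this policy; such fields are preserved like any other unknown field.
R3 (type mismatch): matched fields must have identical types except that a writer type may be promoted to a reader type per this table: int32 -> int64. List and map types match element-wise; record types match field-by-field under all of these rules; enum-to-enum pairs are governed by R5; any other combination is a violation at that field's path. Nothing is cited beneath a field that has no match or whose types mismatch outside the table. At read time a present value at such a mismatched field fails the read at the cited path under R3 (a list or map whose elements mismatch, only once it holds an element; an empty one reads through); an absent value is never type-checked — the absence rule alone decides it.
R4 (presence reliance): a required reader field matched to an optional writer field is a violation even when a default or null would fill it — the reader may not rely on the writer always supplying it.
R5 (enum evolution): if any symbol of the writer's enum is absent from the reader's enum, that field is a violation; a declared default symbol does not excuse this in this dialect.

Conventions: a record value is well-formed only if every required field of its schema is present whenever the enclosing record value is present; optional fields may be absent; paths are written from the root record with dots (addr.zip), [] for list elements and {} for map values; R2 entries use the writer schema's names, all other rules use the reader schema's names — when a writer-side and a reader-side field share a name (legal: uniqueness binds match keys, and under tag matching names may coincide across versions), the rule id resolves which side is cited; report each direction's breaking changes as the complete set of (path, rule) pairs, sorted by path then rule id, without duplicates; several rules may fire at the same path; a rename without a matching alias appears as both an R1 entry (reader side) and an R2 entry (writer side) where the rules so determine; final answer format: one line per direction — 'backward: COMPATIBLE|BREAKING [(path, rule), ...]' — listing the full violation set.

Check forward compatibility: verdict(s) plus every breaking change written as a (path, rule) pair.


forward: COMPATIBLE []

in Shipment below, arrows point writer -> reader
checking forward for Shipment: reader v1 against writer v2:
  writer optional, Color -> Color: reader role maps from writer role
  writer required, map<string, int64> -> map<string, int64>: reader codes maps from writer codes
  writer required, Address -> Address: reader meta maps from writer meta
  writer required, string -> string: reader name maps from writer name
  writer optional, bool -> bool: reader archived maps from writer archived
  writer optional, float64 -> float64: reader price maps from writer price
  writer field signature has no reader counterpart
  writer field retries has no reader counterpart
  writer required, float32 -> float32: reader meta.factor maps from writer meta.factor
  writer optional, int64 -> int64: reader meta.version maps from writer meta.version
  => no violations; forward on Shipment: COMPATIBLE
remaining Shipment differences; none change what is asked:
  added field signature to record Shipment: optional bytes, tag 38 (in v2 it sits immediately before meta) -> fires no rule on Shipment, leaving the asked answer as it is
  added field retries to record Shipment: optional int64, tag 17 (in v2 it sits immediately before price) -> fires no rule on Shipment, leaving the asked answer as it is


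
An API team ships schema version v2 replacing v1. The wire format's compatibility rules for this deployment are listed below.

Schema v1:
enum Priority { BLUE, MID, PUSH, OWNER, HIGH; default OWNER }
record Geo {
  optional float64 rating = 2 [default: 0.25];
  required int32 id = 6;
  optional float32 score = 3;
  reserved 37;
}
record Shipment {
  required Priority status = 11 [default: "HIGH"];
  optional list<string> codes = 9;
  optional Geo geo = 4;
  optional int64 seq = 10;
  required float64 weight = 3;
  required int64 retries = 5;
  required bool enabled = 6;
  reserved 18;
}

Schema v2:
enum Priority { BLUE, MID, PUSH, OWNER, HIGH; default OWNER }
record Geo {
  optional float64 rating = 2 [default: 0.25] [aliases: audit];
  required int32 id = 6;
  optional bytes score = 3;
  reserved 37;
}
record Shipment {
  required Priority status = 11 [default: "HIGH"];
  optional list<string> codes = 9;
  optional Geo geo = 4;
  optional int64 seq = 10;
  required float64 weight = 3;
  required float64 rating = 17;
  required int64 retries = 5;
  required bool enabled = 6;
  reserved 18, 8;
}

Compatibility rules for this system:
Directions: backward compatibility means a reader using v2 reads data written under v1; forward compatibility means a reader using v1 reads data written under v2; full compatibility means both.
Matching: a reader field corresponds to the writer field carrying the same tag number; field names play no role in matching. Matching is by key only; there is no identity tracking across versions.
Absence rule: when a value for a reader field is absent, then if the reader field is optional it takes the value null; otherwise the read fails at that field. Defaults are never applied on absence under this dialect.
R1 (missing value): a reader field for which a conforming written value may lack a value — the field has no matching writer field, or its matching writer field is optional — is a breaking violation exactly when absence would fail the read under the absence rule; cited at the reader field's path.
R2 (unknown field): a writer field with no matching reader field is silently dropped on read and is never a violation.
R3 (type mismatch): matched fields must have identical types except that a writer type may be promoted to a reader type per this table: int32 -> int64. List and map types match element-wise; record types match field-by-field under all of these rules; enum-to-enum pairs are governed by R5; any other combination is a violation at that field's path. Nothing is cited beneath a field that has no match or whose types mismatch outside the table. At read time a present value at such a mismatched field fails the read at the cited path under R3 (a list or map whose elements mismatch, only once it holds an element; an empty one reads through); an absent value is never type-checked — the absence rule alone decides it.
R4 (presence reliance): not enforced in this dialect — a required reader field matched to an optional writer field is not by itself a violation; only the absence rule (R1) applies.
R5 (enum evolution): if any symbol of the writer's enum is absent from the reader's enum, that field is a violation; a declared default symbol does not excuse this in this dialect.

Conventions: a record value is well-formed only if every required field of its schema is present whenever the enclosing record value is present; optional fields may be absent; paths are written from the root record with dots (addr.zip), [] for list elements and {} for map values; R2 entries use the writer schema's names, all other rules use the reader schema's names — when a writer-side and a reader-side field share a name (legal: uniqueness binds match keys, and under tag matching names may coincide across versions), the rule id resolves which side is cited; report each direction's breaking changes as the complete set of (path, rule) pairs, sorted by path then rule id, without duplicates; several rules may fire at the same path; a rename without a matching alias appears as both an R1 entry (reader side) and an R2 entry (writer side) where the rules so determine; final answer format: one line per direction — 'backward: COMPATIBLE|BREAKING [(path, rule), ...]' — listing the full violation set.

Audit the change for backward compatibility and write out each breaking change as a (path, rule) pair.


backward: BREAKING [(geo.score, R3), (rating, R1)]

each type pair in Shipment: writer, then reader
backward on Shipment — v2 reading data written by v1:
  Priority -> Priority, writer required: status aligns to status
  list<string> -> list<string>, writer optional: codes aligns to codes
  Geo -> Geo, writer optional: geo aligns to geo
  int64 -> int64, writer optional: seq aligns to seq
  float64 -> float64, writer required: weight aligns to weight
  rating: no writer match
  int64 -> int64, writer required: retries aligns to retries
  bool -> bool, writer required: enabled aligns to enabled
  float64 -> float64, writer optional: geo.rating aligns to geo.rating
  int32 -> int32, writer required: geo.id aligns to geo.id
  float32 -> bytes, writer optional: geo.score aligns to geo.score
  rule R3 violated at geo.score
  rule R1 violated at rating
  => 2 violation(s): backward is BREAKING for Shipment


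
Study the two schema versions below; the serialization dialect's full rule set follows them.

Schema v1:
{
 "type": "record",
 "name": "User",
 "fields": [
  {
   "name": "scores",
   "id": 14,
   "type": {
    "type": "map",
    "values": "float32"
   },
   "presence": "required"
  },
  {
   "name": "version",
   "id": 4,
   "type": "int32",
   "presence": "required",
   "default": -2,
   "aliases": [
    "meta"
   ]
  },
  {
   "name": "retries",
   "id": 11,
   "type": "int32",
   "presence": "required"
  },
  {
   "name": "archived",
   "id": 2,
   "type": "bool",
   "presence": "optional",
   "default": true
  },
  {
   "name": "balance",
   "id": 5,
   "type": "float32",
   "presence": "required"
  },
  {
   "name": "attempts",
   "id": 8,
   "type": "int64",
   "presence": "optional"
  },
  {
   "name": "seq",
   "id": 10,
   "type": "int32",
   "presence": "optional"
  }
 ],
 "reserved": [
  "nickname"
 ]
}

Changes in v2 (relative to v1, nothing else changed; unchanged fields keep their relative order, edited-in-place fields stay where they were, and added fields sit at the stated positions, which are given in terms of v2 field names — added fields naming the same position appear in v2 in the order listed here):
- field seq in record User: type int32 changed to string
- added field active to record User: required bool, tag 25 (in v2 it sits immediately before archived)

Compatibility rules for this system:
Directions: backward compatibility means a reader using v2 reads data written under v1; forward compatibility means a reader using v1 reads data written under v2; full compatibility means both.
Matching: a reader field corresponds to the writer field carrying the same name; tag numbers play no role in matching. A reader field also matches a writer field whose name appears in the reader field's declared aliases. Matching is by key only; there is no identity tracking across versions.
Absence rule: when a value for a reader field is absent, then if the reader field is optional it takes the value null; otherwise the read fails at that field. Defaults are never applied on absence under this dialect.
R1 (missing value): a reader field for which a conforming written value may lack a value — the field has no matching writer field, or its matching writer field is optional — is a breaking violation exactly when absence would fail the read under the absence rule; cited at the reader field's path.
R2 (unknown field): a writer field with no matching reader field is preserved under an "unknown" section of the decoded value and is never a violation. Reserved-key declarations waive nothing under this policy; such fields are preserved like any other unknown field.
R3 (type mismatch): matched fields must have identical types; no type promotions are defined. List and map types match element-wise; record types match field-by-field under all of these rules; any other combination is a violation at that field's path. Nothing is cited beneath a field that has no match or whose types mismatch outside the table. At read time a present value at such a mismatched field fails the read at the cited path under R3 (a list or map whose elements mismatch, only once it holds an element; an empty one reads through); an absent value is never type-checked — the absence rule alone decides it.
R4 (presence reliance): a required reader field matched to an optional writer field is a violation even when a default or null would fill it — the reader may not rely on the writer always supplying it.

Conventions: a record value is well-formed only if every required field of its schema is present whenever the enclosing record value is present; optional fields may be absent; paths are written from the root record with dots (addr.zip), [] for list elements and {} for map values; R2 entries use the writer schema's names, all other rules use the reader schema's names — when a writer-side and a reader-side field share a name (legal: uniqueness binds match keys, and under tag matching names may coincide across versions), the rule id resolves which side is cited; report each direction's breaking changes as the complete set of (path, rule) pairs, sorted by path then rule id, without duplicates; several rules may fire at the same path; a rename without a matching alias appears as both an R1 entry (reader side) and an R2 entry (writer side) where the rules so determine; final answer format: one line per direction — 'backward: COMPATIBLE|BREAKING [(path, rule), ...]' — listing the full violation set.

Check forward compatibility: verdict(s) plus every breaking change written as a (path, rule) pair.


forward: BREAKING [(seq, R3)]

arrows below run writer -> reader for User
forward on User — v1 reading data written by v2:
  scores: paired with writer scores (map<string, float32> -> map<string, float32>; writer required)
  version: paired with writer version (int32 -> int32; writer required)
  retries: paired with writer retries (int32 -> int32; writer required)
  archived: paired with writer archived (bool -> bool; writer optional)
  balance: paired with writer balance (float32 -> float32; writer required)
  attempts: paired with writer attempts (int64 -> int64; writer optional)
  seq: paired with writer seq (string -> int32; writer optional)
  active (writer side), unknown to reader
  breaking: (seq, R3)
  => 1 violation(s): forward is BREAKING for User
the other User changes do not affect what is asked:
  added field active to record User: required bool, tag 25 (in v2 it sits immediately before archived) -> matters only for User's backward compatibility — outside the asked direction


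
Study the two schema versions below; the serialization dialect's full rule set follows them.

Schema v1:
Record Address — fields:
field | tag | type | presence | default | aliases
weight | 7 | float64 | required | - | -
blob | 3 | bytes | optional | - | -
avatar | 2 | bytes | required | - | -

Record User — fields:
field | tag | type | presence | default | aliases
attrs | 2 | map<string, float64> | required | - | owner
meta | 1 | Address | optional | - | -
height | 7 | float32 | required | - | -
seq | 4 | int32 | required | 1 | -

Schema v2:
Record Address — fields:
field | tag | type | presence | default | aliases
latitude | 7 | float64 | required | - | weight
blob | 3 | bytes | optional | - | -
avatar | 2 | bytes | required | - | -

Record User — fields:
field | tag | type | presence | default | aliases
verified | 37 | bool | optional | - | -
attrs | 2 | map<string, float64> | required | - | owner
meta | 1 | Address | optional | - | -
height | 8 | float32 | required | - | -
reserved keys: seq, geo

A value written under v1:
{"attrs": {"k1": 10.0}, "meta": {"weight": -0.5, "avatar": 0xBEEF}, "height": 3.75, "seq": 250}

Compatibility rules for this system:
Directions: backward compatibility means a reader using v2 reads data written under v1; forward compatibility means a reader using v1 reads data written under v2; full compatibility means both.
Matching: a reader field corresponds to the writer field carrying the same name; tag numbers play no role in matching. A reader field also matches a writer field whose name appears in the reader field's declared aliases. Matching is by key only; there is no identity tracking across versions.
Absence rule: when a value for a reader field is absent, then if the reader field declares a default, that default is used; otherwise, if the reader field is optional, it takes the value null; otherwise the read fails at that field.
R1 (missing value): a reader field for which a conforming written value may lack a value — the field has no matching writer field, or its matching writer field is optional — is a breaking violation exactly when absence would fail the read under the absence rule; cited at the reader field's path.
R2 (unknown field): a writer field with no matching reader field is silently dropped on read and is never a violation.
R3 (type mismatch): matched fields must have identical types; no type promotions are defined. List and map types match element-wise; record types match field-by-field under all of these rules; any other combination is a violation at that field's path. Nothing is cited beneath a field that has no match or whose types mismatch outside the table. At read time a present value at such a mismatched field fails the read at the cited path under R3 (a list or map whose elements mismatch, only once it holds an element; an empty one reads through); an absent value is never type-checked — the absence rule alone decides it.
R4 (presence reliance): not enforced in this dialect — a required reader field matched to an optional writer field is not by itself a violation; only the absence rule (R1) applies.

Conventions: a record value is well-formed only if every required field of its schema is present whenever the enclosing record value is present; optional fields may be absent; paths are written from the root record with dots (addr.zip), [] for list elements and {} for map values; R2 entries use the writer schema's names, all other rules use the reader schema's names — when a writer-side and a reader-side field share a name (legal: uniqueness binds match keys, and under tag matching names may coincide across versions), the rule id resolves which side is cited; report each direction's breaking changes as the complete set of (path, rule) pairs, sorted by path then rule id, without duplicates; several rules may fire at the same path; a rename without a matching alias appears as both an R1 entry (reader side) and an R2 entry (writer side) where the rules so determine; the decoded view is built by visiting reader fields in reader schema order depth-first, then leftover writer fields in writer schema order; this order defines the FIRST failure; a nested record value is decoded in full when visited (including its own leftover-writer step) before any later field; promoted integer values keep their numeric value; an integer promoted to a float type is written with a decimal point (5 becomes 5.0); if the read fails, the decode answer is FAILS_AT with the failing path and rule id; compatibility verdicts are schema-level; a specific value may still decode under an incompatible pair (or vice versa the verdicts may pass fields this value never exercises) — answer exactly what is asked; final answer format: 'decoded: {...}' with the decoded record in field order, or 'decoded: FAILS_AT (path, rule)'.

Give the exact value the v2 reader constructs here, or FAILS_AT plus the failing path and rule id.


each type pair in User: writer, then reader
decode walk for User under reader schema v2:
  verified := null (absent, optional -> null)
  attrs := {"k1": 10.0}
  meta.latitude := -0.5 (from writer weight)
  meta.blob := null (absent, optional -> null)
  meta.avatar := 0xBEEF
  height := 3.75
  writer seq: unknown -> dropped
  => decoded: {"verified": null, "attrs": {"k1": 10.0}, "meta": {"latitude": -0.5, "blob": null, "avatar": 0xBEEF}, "height": 3.75}
ruling out the remaining User differences:
  field height in record User: tag 7 changed to 8 -> no rule fires on it and the decoded User view is identical with or without it

decoded: {"verified": null, "attrs": {"k1": 10.0}, "meta": {"latitude": -0.5, "blob": null, "avatar": 0xBEEF}, "height": 3.75}
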